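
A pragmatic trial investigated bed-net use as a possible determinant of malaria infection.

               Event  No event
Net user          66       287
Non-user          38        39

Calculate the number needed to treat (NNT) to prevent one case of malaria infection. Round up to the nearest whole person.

Risk in treated group = 66/353 = 0.18697; risk in control = 38/77 = 0.49351.
Absolute risk reduction = 0.49351 − 0.18697 = 0.30654
NNT = 1 / ARR = 1 / 0.30654 = 3.262 → round up → 4

4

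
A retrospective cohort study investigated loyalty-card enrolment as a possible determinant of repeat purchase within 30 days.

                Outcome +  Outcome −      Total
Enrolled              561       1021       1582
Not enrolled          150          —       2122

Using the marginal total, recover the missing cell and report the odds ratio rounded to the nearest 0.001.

The missing cell is in the unexposed row: 2122 − 150 = 1972.
So a = 561, b = 1021, c = 150, d = 1972.
OR = (a·d)/(b·c) = (561 × 1972) / (1021 × 150) = 1106292 / 153150 = 7.22358

7.224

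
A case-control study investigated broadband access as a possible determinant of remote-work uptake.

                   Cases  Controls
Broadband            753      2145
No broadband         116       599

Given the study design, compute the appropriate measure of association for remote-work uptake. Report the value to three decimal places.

1.813

Cells: a = 753, b = 2145, c = 116, d = 599.
This is a case-control study: participants were sampled on outcome status, so risks in the source population cannot be estimated directly — relative risk is not valid here. The odds ratio is the appropriate measure.
OR = (a·d)/(b·c) = (753 × 599) / (2145 × 116) = 451047 / 248820 = 1.81274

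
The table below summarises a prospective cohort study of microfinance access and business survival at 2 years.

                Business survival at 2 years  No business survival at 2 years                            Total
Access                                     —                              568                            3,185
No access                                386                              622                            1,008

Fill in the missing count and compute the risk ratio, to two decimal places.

2.15

The missing cell is in the exposed row: 3185 − 568 = 2617.
So a = 2617, b = 568, c = 386, d = 622.
RR = [a/(a+b)] / [c/(c+d)] = (2617/3185) / (386/1008) = 0.82166/0.38294 = 2.14569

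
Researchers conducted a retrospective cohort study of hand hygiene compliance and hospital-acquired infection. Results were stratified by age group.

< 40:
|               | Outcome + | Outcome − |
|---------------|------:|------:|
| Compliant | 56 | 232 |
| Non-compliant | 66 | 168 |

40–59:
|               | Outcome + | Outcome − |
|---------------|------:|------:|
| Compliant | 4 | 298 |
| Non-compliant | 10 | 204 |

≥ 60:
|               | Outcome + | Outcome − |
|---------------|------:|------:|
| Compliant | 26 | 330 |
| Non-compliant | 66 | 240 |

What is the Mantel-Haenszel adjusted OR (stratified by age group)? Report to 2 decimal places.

0.43

OR_MH = Σ(aᵢdᵢ/nᵢ) / Σ(bᵢcᵢ/nᵢ), where nᵢ is the stratum total.
Stratum 1 (< 40): n = 522; a·d/n = 56·168/522 = 18.0230; b·c/n = 232·66/522 = 29.3333
Stratum 2 (40–59): n = 516; a·d/n = 4·204/516 = 1.5814; b·c/n = 298·10/516 = 5.7752
Stratum 3 (≥ 60): n = 662; a·d/n = 26·240/662 = 9.4260; b·c/n = 330·66/662 = 32.9003
OR_MH = (18.0230 + 1.5814 + 9.4260) / (29.3333 + 5.7752 + 32.9003) = 29.0304 / 68.0088 = 0.42686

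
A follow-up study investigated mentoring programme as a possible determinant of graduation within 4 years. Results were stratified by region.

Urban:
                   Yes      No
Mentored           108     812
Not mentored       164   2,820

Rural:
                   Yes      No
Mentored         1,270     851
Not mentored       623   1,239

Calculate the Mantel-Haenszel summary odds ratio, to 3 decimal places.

OR_MH = Σ(aᵢdᵢ/nᵢ) / Σ(bᵢcᵢ/nᵢ), where nᵢ is the stratum total.
Stratum 1 (Urban): n = 3904; a·d/n = 108·2820/3904 = 78.0123; b·c/n = 812·164/3904 = 34.1107
Stratum 2 (Rural): n = 3983; a·d/n = 1270·1239/3983 = 395.0615; b·c/n = 851·623/3983 = 133.1090
OR_MH = (78.0123 + 395.0615) / (34.1107 + 133.1090) = 473.0738 / 167.2196 = 2.82906

2.829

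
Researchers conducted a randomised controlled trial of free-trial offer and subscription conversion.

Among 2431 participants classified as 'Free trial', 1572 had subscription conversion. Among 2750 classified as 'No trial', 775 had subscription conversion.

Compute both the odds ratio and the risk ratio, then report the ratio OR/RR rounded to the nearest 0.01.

2.03

From the description: a = 1572, b = 859, c = 775, d = 1975.
OR = (1572·1975)/(859·775) = 3104700/665725 = 4.66364
Risk in exposed = 1572/2431 = 0.64665; risk in unexposed = 775/2750 = 0.28182; RR = 2.29456
OR/RR = 4.66364 / 2.29456 = 2.03248
The outcome is not rare, so the OR lies further from 1 than the RR.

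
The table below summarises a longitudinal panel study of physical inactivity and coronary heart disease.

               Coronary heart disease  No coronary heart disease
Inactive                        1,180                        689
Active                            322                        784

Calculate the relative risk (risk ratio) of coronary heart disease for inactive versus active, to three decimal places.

2.169

Cells: a = 1180, b = 689, c = 322, d = 784.
Risk in exposed = 1180/1869 = 0.63135; risk in unexposed = 322/1106 = 0.29114.
RR = 0.63135 / 0.29114 = 2.16856
The risk among the exposed is 2.17 times that among the unexposed.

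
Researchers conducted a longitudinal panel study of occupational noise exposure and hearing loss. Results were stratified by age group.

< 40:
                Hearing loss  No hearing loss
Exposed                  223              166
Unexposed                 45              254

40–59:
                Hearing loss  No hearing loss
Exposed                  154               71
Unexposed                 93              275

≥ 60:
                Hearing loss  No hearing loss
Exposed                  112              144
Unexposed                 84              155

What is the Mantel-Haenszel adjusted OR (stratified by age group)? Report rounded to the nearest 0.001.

OR_MH = Σ(aᵢdᵢ/nᵢ) / Σ(bᵢcᵢ/nᵢ), where nᵢ is the stratum total.
Stratum 1 (< 40): n = 688; a·d/n = 223·254/688 = 82.3285; b·c/n = 166·45/688 = 10.8576
Stratum 2 (40–59): n = 593; a·d/n = 154·275/593 = 71.4165; b·c/n = 71·93/593 = 11.1349
Stratum 3 (≥ 60): n = 495; a·d/n = 112·155/495 = 35.0707; b·c/n = 144·84/495 = 24.4364
OR_MH = (82.3285 + 71.4165 + 35.0707) / (10.8576 + 11.1349 + 24.4364) = 188.8157 / 46.4288 = 4.06678

4.067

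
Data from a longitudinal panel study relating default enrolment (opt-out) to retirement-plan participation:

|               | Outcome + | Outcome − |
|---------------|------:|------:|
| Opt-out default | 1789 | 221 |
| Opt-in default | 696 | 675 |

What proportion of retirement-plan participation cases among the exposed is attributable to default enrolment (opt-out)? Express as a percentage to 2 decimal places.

Cells: a = 1789, b = 221, c = 696, d = 675.
Risk in exposed = 1789/2010 = 0.89005; risk in unexposed = 696/1371 = 0.50766.
RR = 0.89005/0.50766 = 1.75324
AR% = (RR − 1)/RR × 100 = (1.75324 − 1)/1.75324 × 100 = 42.9629%

42.96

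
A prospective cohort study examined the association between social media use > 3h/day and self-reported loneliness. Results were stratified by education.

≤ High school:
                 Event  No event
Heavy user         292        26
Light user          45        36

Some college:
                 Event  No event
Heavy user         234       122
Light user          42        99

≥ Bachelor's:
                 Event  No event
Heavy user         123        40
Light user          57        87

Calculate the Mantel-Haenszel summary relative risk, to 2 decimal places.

1.91

RR_MH = Σ(aᵢ·n₀ᵢ/nᵢ) / Σ(cᵢ·n₁ᵢ/nᵢ), with n₁ᵢ = aᵢ+bᵢ (exposed), n₀ᵢ = cᵢ+dᵢ (unexposed), nᵢ = n₁ᵢ+n₀ᵢ.
Stratum 1 (≤ High school): n₁ = 318, n₀ = 81, n = 399; a·n₀/n = 292·81/399 = 59.2782; c·n₁/n = 45·318/399 = 35.8647
Stratum 2 (Some college): n₁ = 356, n₀ = 141, n = 497; a·n₀/n = 234·141/497 = 66.3863; c·n₁/n = 42·356/497 = 30.0845
Stratum 3 (≥ Bachelor's): n₁ = 163, n₀ = 144, n = 307; a·n₀/n = 123·144/307 = 57.6938; c·n₁/n = 57·163/307 = 30.2638
RR_MH = (59.2782 + 66.3863 + 57.6938) / (35.8647 + 30.0845 + 30.2638) = 183.3583 / 96.2130 = 1.90575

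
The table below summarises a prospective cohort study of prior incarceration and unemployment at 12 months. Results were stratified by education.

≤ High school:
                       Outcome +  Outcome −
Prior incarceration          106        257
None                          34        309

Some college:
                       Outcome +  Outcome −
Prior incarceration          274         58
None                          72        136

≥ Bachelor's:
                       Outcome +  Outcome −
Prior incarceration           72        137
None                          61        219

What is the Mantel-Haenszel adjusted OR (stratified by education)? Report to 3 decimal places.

OR_MH = Σ(aᵢdᵢ/nᵢ) / Σ(bᵢcᵢ/nᵢ), where nᵢ is the stratum total.
Stratum 1 (≤ High school): n = 706; a·d/n = 106·309/706 = 46.3938; b·c/n = 257·34/706 = 12.3768
Stratum 2 (Some college): n = 540; a·d/n = 274·136/540 = 69.0074; b·c/n = 58·72/540 = 7.7333
Stratum 3 (≥ Bachelor's): n = 489; a·d/n = 72·219/489 = 32.2454; b·c/n = 137·61/489 = 17.0900
OR_MH = (46.3938 + 69.0074 + 32.2454) / (12.3768 + 7.7333 + 17.0900) = 147.6466 / 37.2001 = 3.96899

3.969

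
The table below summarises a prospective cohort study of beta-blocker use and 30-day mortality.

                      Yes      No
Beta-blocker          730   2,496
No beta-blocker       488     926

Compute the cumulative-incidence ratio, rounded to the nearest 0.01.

Cells: a = 730, b = 2496, c = 488, d = 926.
Risk in exposed = 730/3226 = 0.22629; risk in unexposed = 488/1414 = 0.34512.
RR = 0.22629 / 0.34512 = 0.65567
The risk is 34% lower among the exposed than among the unexposed.

0.66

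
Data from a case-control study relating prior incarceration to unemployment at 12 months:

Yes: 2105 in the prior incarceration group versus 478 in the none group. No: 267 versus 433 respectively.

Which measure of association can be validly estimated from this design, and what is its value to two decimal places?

7.14

From the description: a = 2105, b = 267, c = 478, d = 433.
This is a case-control study: participants were sampled on outcome status, so risks in the source population cannot be estimated directly — relative risk is not valid here. The odds ratio is the appropriate measure.
OR = (a·d)/(b·c) = (2105 × 433) / (267 × 478) = 911465 / 127626 = 7.14169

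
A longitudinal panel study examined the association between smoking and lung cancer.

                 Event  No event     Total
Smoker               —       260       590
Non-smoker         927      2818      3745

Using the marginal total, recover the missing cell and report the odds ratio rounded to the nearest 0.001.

The missing cell is in the exposed row: 590 − 260 = 330.
So a = 330, b = 260, c = 927, d = 2818.
OR = (a·d)/(b·c) = (330 × 2818) / (260 × 927) = 929940 / 241020 = 3.85835

3.858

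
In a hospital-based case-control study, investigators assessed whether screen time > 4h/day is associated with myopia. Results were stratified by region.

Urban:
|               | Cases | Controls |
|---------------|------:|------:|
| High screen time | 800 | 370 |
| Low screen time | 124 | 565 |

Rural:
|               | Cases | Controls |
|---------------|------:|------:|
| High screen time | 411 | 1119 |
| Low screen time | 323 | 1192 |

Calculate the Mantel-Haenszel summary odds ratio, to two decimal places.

OR_MH = Σ(aᵢdᵢ/nᵢ) / Σ(bᵢcᵢ/nᵢ), where nᵢ is the stratum total.
Stratum 1 (Urban): n = 1859; a·d/n = 800·565/1859 = 243.1415; b·c/n = 370·124/1859 = 24.6799
Stratum 2 (Rural): n = 3045; a·d/n = 411·1192/3045 = 160.8906; b·c/n = 1119·323/3045 = 118.6985
OR_MH = (243.1415 + 160.8906) / (24.6799 + 118.6985) = 404.0321 / 143.3785 = 2.81794

2.82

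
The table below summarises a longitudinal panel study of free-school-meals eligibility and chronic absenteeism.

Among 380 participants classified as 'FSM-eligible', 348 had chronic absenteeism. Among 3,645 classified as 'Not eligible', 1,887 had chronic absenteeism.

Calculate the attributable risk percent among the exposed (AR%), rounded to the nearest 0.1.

From the description: a = 348, b = 32, c = 1887, d = 1758.
Risk in exposed = 348/380 = 0.91579; risk in unexposed = 1887/3645 = 0.51770.
RR = 0.91579/0.51770 = 1.76897
AR% = (RR − 1)/RR × 100 = (1.76897 − 1)/1.76897 × 100 = 43.4700%

43.5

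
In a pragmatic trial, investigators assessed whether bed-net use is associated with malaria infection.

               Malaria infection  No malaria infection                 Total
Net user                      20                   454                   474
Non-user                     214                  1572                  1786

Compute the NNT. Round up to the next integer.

Risk in treated group = 20/474 = 0.04219; risk in control = 214/1786 = 0.11982.
Absolute risk reduction = 0.11982 − 0.04219 = 0.07763
NNT = 1 / ARR = 1 / 0.07763 = 12.882 → round up → 13

13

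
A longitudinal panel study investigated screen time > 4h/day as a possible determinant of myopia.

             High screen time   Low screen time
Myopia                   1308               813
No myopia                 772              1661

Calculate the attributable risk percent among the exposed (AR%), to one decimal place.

47.7

Reading the table with exposure as columns: a = 1308 (High screen time, case), b = 772 (High screen time, non-case), c = 813 (Low screen time, case), d = 1661.
Risk in exposed = 1308/2080 = 0.62885; risk in unexposed = 813/2474 = 0.32862.
RR = 0.62885/0.32862 = 1.91361
AR% = (RR − 1)/RR × 100 = (1.91361 − 1)/1.91361 × 100 = 47.7428%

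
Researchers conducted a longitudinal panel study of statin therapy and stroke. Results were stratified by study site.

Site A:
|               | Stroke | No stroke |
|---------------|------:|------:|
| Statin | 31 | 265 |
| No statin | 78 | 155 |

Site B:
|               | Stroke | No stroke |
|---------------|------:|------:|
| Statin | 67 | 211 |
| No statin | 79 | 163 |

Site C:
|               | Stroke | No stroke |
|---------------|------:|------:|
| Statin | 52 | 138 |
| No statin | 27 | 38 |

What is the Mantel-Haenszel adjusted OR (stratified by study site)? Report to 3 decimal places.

0.441

OR_MH = Σ(aᵢdᵢ/nᵢ) / Σ(bᵢcᵢ/nᵢ), where nᵢ is the stratum total.
Stratum 1 (Site A): n = 529; a·d/n = 31·155/529 = 9.0832; b·c/n = 265·78/529 = 39.0737
Stratum 2 (Site B): n = 520; a·d/n = 67·163/520 = 21.0019; b·c/n = 211·79/520 = 32.0558
Stratum 3 (Site C): n = 255; a·d/n = 52·38/255 = 7.7490; b·c/n = 138·27/255 = 14.6118
OR_MH = (9.0832 + 21.0019 + 7.7490) / (39.0737 + 32.0558 + 14.6118) = 37.8341 / 85.7413 = 0.44126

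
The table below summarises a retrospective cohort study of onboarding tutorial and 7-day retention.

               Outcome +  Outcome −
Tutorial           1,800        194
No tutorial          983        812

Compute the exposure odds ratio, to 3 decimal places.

Cells: a = 1800, b = 194, c = 983, d = 812.
OR = (a·d)/(b·c) = (1800 × 812) / (194 × 983) = 1461600 / 190702 = 7.66431
The odds of 7-day retention are about 7.66 times as high in the tutorial group.

7.664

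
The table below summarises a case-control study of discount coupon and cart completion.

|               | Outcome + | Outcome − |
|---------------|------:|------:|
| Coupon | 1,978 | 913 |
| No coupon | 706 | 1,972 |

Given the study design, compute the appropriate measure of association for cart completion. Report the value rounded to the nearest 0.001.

Cells: a = 1978, b = 913, c = 706, d = 1972.
This is a case-control study: participants were sampled on outcome status, so risks in the source population cannot be estimated directly — relative risk is not valid here. The odds ratio is the appropriate measure.
OR = (a·d)/(b·c) = (1978 × 1972) / (913 × 706) = 3900616 / 644578 = 6.05143

6.051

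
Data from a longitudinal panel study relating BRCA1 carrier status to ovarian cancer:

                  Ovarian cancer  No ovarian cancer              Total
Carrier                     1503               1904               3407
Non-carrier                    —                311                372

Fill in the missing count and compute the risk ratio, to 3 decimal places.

The missing cell is in the unexposed row: 372 − 311 = 61.
So a = 1503, b = 1904, c = 61, d = 311.
RR = [a/(a+b)] / [c/(c+d)] = (1503/3407) / (61/372) = 0.44115/0.16398 = 2.69030

2.690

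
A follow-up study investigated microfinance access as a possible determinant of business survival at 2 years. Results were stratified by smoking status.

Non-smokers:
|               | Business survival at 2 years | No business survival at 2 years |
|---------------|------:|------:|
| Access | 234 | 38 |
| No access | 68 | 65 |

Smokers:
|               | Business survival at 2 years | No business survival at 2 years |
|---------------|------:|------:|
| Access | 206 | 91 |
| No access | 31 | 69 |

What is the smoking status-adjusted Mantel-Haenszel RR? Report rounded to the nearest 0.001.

RR_MH = Σ(aᵢ·n₀ᵢ/nᵢ) / Σ(cᵢ·n₁ᵢ/nᵢ), with n₁ᵢ = aᵢ+bᵢ (exposed), n₀ᵢ = cᵢ+dᵢ (unexposed), nᵢ = n₁ᵢ+n₀ᵢ.
Stratum 1 (Non-smokers): n₁ = 272, n₀ = 133, n = 405; a·n₀/n = 234·133/405 = 76.8444; c·n₁/n = 68·272/405 = 45.6691
Stratum 2 (Smokers): n₁ = 297, n₀ = 100, n = 397; a·n₀/n = 206·100/397 = 51.8892; c·n₁/n = 31·297/397 = 23.1914
RR_MH = (76.8444 + 51.8892) / (45.6691 + 23.1914) = 128.7336 / 68.8606 = 1.86948

1.869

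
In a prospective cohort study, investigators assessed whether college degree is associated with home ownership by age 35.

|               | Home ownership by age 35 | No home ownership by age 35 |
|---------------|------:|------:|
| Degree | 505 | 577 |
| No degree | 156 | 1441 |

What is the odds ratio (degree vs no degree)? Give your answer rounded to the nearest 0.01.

8.08

Cells: a = 505, b = 577, c = 156, d = 1441.
OR = (a·d)/(b·c) = (505 × 1441) / (577 × 156) = 727705 / 90012 = 8.08453
The odds of home ownership by age 35 are about 8.08 times as high in the degree group.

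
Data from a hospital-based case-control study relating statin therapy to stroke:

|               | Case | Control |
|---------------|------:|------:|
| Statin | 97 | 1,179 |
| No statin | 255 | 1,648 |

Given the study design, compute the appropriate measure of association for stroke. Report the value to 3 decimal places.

Cells: a = 97, b = 1179, c = 255, d = 1648.
This is a hospital-based case-control study: participants were sampled on outcome status, so risks in the source population cannot be estimated directly — relative risk is not valid here. The odds ratio is the appropriate measure.
OR = (a·d)/(b·c) = (97 × 1648) / (1179 × 255) = 159856 / 300645 = 0.53171

0.532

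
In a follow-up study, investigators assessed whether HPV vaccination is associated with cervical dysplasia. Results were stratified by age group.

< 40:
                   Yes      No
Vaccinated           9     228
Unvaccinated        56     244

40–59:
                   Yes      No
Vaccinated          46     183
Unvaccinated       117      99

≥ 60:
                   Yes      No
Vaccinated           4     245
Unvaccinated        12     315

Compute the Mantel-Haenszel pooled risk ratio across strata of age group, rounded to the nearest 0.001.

0.329

RR_MH = Σ(aᵢ·n₀ᵢ/nᵢ) / Σ(cᵢ·n₁ᵢ/nᵢ), with n₁ᵢ = aᵢ+bᵢ (exposed), n₀ᵢ = cᵢ+dᵢ (unexposed), nᵢ = n₁ᵢ+n₀ᵢ.
Stratum 1 (< 40): n₁ = 237, n₀ = 300, n = 537; a·n₀/n = 9·300/537 = 5.0279; c·n₁/n = 56·237/537 = 24.7151
Stratum 2 (40–59): n₁ = 229, n₀ = 216, n = 445; a·n₀/n = 46·216/445 = 22.3281; c·n₁/n = 117·229/445 = 60.2090
Stratum 3 (≥ 60): n₁ = 249, n₀ = 327, n = 576; a·n₀/n = 4·327/576 = 2.2708; c·n₁/n = 12·249/576 = 5.1875
RR_MH = (5.0279 + 22.3281 + 2.2708) / (24.7151 + 60.2090 + 5.1875) = 29.6269 / 90.1116 = 0.32878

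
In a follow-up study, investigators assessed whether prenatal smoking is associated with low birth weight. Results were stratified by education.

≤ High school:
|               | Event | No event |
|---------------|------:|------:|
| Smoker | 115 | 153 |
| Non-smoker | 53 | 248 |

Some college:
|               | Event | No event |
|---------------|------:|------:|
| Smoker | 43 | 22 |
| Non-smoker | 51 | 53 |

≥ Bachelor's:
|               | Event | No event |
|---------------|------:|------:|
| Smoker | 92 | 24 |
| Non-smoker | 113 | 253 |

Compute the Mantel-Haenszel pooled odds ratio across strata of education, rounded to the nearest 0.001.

OR_MH = Σ(aᵢdᵢ/nᵢ) / Σ(bᵢcᵢ/nᵢ), where nᵢ is the stratum total.
Stratum 1 (≤ High school): n = 569; a·d/n = 115·248/569 = 50.1230; b·c/n = 153·53/569 = 14.2513
Stratum 2 (Some college): n = 169; a·d/n = 43·53/169 = 13.4852; b·c/n = 22·51/169 = 6.6391
Stratum 3 (≥ Bachelor's): n = 482; a·d/n = 92·253/482 = 48.2905; b·c/n = 24·113/482 = 5.6266
OR_MH = (50.1230 + 13.4852 + 48.2905) / (14.2513 + 6.6391 + 5.6266) = 111.8987 / 26.5169 = 4.21990

4.220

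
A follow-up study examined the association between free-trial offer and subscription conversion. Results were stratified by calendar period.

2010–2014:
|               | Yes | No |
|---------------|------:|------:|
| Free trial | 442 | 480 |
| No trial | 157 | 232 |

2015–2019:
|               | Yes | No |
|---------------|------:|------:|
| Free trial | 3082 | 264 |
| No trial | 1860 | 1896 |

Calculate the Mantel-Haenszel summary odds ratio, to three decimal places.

7.116

OR_MH = Σ(aᵢdᵢ/nᵢ) / Σ(bᵢcᵢ/nᵢ), where nᵢ is the stratum total.
Stratum 1 (2010–2014): n = 1311; a·d/n = 442·232/1311 = 78.2182; b·c/n = 480·157/1311 = 57.4828
Stratum 2 (2015–2019): n = 7102; a·d/n = 3082·1896/7102 = 822.7925; b·c/n = 264·1860/7102 = 69.1411
OR_MH = (78.2182 + 822.7925) / (57.4828 + 69.1411) = 901.0106 / 126.6239 = 7.11564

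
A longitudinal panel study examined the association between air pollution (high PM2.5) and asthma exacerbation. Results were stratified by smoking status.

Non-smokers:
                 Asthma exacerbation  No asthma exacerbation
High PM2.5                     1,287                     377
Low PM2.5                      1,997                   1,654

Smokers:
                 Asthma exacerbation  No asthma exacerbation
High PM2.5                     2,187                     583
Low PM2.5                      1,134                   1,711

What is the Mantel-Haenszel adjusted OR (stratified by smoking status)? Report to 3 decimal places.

4.113

OR_MH = Σ(aᵢdᵢ/nᵢ) / Σ(bᵢcᵢ/nᵢ), where nᵢ is the stratum total.
Stratum 1 (Non-smokers): n = 5315; a·d/n = 1287·1654/5315 = 400.5076; b·c/n = 377·1997/5315 = 141.6499
Stratum 2 (Smokers): n = 5615; a·d/n = 2187·1711/5615 = 666.4215; b·c/n = 583·1134/5615 = 117.7421
OR_MH = (400.5076 + 666.4215) / (141.6499 + 117.7421) = 1066.9292 / 259.3920 = 4.11319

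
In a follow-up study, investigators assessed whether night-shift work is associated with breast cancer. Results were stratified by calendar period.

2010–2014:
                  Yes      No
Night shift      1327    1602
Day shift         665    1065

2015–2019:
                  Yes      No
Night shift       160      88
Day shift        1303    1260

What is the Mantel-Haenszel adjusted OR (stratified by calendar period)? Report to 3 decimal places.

1.392

OR_MH = Σ(aᵢdᵢ/nᵢ) / Σ(bᵢcᵢ/nᵢ), where nᵢ is the stratum total.
Stratum 1 (2010–2014): n = 4659; a·d/n = 1327·1065/4659 = 303.3387; b·c/n = 1602·665/4659 = 228.6607
Stratum 2 (2015–2019): n = 2811; a·d/n = 160·1260/2811 = 71.7182; b·c/n = 88·1303/2811 = 40.7912
OR_MH = (303.3387 + 71.7182) / (228.6607 + 40.7912) = 375.0569 / 269.4518 = 1.39193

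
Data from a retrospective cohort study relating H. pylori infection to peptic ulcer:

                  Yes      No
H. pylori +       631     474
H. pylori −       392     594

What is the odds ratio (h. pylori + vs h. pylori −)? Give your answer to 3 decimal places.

Cells: a = 631, b = 474, c = 392, d = 594.
OR = (a·d)/(b·c) = (631 × 594) / (474 × 392) = 374814 / 185808 = 2.01721
The odds of peptic ulcer are about 2.02 times as high in the h. pylori + group.

2.017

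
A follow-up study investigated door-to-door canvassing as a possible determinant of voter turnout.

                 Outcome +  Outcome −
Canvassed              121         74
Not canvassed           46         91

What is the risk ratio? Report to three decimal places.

Cells: a = 121, b = 74, c = 46, d = 91.
Risk in exposed = 121/195 = 0.62051; risk in unexposed = 46/137 = 0.33577.
RR = 0.62051 / 0.33577 = 1.84805
The risk among the exposed is 1.85 times that among the unexposed.

1.848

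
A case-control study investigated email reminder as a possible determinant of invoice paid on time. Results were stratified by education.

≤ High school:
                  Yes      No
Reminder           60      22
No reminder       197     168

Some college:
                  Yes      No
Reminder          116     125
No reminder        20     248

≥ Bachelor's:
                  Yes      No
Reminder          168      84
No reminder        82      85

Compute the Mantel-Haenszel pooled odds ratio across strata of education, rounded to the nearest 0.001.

3.645

OR_MH = Σ(aᵢdᵢ/nᵢ) / Σ(bᵢcᵢ/nᵢ), where nᵢ is the stratum total.
Stratum 1 (≤ High school): n = 447; a·d/n = 60·168/447 = 22.5503; b·c/n = 22·197/447 = 9.6957
Stratum 2 (Some college): n = 509; a·d/n = 116·248/509 = 56.5187; b·c/n = 125·20/509 = 4.9116
Stratum 3 (≥ Bachelor's): n = 419; a·d/n = 168·85/419 = 34.0811; b·c/n = 84·82/419 = 16.4391
OR_MH = (22.5503 + 56.5187 + 34.0811) / (9.6957 + 4.9116 + 16.4391) = 113.1501 / 31.0465 = 3.64454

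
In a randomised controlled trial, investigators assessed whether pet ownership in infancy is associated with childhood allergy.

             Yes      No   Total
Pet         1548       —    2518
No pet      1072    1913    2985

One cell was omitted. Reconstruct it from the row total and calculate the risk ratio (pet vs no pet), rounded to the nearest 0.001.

The missing cell is in the exposed row: 2518 − 1548 = 970.
So a = 1548, b = 970, c = 1072, d = 1913.
RR = [a/(a+b)] / [c/(c+d)] = (1548/2518) / (1072/2985) = 0.61477/0.35913 = 1.71185

1.712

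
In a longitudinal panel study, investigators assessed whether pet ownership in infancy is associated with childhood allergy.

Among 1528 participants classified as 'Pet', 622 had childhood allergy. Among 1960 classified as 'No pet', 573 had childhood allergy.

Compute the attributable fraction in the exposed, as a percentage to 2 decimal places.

28.18

From the description: a = 622, b = 906, c = 573, d = 1387.
Risk in exposed = 622/1528 = 0.40707; risk in unexposed = 573/1960 = 0.29235.
RR = 0.40707/0.29235 = 1.39241
AR% = (RR − 1)/RR × 100 = (1.39241 − 1)/1.39241 × 100 = 28.1823%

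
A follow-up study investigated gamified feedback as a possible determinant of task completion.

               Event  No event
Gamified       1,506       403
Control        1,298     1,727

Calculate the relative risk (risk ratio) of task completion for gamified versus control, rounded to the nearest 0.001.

1.839

Cells: a = 1506, b = 403, c = 1298, d = 1727.
Risk in exposed = 1506/1909 = 0.78889; risk in unexposed = 1298/3025 = 0.42909.
RR = 0.78889 / 0.42909 = 1.83853
The risk among the exposed is 1.84 times that among the unexposed.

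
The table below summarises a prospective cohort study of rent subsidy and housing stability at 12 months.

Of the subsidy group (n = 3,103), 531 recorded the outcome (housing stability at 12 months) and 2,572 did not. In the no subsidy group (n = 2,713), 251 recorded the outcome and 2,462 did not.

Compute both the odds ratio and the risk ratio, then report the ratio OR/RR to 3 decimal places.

From the description: a = 531, b = 2572, c = 251, d = 2462.
OR = (531·2462)/(2572·251) = 1307322/645572 = 2.02506
Risk in exposed = 531/3103 = 0.17112; risk in unexposed = 251/2713 = 0.09252; RR = 1.84965
OR/RR = 2.02506 / 1.84965 = 1.09484
The outcome is not rare, so the OR lies further from 1 than the RR.

1.095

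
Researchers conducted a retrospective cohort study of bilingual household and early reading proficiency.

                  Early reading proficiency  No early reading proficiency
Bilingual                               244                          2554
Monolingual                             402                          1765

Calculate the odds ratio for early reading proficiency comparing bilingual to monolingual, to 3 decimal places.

Cells: a = 244, b = 2554, c = 402, d = 1765.
OR = (a·d)/(b·c) = (244 × 1765) / (2554 × 402) = 430660 / 1026708 = 0.41946
Exposure is associated with lower odds of early reading proficiency (OR = 0.42 < 1).

0.419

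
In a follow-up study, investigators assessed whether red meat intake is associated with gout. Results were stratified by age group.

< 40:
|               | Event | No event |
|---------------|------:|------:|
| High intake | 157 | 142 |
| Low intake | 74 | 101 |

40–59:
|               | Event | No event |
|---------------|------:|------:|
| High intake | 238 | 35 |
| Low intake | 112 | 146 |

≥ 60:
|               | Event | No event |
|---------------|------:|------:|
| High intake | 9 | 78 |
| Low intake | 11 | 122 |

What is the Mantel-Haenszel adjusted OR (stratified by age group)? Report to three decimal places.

OR_MH = Σ(aᵢdᵢ/nᵢ) / Σ(bᵢcᵢ/nᵢ), where nᵢ is the stratum total.
Stratum 1 (< 40): n = 474; a·d/n = 157·101/474 = 33.4536; b·c/n = 142·74/474 = 22.1688
Stratum 2 (40–59): n = 531; a·d/n = 238·146/531 = 65.4388; b·c/n = 35·112/531 = 7.3823
Stratum 3 (≥ 60): n = 220; a·d/n = 9·122/220 = 4.9909; b·c/n = 78·11/220 = 3.9000
OR_MH = (33.4536 + 65.4388 + 4.9909) / (22.1688 + 7.3823 + 3.9000) = 103.8833 / 33.4511 = 3.10553

3.106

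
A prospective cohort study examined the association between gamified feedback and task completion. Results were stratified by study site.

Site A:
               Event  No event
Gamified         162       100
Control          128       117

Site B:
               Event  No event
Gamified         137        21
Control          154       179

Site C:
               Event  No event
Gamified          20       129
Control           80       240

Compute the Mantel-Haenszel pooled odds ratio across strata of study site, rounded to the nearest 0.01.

OR_MH = Σ(aᵢdᵢ/nᵢ) / Σ(bᵢcᵢ/nᵢ), where nᵢ is the stratum total.
Stratum 1 (Site A): n = 507; a·d/n = 162·117/507 = 37.3846; b·c/n = 100·128/507 = 25.2465
Stratum 2 (Site B): n = 491; a·d/n = 137·179/491 = 49.9450; b·c/n = 21·154/491 = 6.5866
Stratum 3 (Site C): n = 469; a·d/n = 20·240/469 = 10.2345; b·c/n = 129·80/469 = 22.0043
OR_MH = (37.3846 + 49.9450 + 10.2345) / (25.2465 + 6.5866 + 22.0043) = 97.5642 / 53.8374 = 1.81220

1.81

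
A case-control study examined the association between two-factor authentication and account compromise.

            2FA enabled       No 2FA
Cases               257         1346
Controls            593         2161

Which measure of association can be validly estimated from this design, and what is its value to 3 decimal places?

0.696

Reading the table with exposure as columns: a = 257 (2FA enabled, case), b = 593 (2FA enabled, non-case), c = 1346 (No 2FA, case), d = 2161.
This is a case-control study: participants were sampled on outcome status, so risks in the source population cannot be estimated directly — relative risk is not valid here. The odds ratio is the appropriate measure.
OR = (a·d)/(b·c) = (257 × 2161) / (593 × 1346) = 555377 / 798178 = 0.69581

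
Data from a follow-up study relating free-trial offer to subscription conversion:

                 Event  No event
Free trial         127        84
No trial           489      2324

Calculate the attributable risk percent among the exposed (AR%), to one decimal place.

Cells: a = 127, b = 84, c = 489, d = 2324.
Risk in exposed = 127/211 = 0.60190; risk in unexposed = 489/2813 = 0.17384.
RR = 0.60190/0.17384 = 3.46244
AR% = (RR − 1)/RR × 100 = (3.46244 − 1)/3.46244 × 100 = 71.1186%

71.1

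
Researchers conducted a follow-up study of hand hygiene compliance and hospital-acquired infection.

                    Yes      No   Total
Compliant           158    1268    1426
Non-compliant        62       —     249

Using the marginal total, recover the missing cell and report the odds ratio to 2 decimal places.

The missing cell is in the unexposed row: 249 − 62 = 187.
So a = 158, b = 1268, c = 62, d = 187.
OR = (a·d)/(b·c) = (158 × 187) / (1268 × 62) = 29546 / 78616 = 0.37583

0.38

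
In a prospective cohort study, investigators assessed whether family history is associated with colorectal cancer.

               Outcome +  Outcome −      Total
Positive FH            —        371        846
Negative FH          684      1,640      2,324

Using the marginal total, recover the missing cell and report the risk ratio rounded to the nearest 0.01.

The missing cell is in the exposed row: 846 − 371 = 475.
So a = 475, b = 371, c = 684, d = 1640.
RR = [a/(a+b)] / [c/(c+d)] = (475/846) / (684/2324) = 0.56147/0.29432 = 1.90767

1.91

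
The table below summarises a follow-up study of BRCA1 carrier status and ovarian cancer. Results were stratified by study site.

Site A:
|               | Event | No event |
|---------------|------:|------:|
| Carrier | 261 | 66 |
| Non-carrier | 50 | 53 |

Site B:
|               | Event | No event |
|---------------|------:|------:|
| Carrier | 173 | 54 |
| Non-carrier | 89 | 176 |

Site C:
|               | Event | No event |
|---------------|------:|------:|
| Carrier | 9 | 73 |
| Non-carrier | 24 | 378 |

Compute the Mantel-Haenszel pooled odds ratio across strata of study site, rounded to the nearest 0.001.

OR_MH = Σ(aᵢdᵢ/nᵢ) / Σ(bᵢcᵢ/nᵢ), where nᵢ is the stratum total.
Stratum 1 (Site A): n = 430; a·d/n = 261·53/430 = 32.1698; b·c/n = 66·50/430 = 7.6744
Stratum 2 (Site B): n = 492; a·d/n = 173·176/492 = 61.8862; b·c/n = 54·89/492 = 9.7683
Stratum 3 (Site C): n = 484; a·d/n = 9·378/484 = 7.0289; b·c/n = 73·24/484 = 3.6198
OR_MH = (32.1698 + 61.8862 + 7.0289) / (7.6744 + 9.7683 + 3.6198) = 101.0849 / 21.0625 = 4.79927

4.799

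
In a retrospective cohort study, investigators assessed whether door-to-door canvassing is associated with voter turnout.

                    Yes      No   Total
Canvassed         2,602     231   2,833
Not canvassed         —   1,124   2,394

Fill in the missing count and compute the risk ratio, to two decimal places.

The missing cell is in the unexposed row: 2394 − 1124 = 1270.
So a = 2602, b = 231, c = 1270, d = 1124.
RR = [a/(a+b)] / [c/(c+d)] = (2602/2833) / (1270/2394) = 0.91846/0.53049 = 1.73134

1.73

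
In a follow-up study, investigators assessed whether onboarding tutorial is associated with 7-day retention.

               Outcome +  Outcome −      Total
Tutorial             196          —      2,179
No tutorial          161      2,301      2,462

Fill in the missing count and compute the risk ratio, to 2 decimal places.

The missing cell is in the exposed row: 2179 − 196 = 1983.
So a = 196, b = 1983, c = 161, d = 2301.
RR = [a/(a+b)] / [c/(c+d)] = (196/2179) / (161/2462) = 0.08995/0.06539 = 1.37550

1.38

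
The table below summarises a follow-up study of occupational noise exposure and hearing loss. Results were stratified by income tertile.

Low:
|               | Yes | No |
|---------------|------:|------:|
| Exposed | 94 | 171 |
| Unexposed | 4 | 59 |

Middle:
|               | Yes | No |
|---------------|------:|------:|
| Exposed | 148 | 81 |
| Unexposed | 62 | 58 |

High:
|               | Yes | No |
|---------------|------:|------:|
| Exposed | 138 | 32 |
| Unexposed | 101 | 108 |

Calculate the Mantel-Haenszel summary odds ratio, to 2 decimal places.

OR_MH = Σ(aᵢdᵢ/nᵢ) / Σ(bᵢcᵢ/nᵢ), where nᵢ is the stratum total.
Stratum 1 (Low): n = 328; a·d/n = 94·59/328 = 16.9085; b·c/n = 171·4/328 = 2.0854
Stratum 2 (Middle): n = 349; a·d/n = 148·58/349 = 24.5960; b·c/n = 81·62/349 = 14.3897
Stratum 3 (High): n = 379; a·d/n = 138·108/379 = 39.3245; b·c/n = 32·101/379 = 8.5277
OR_MH = (16.9085 + 24.5960 + 39.3245) / (2.0854 + 14.3897 + 8.5277) = 80.8291 / 25.0028 = 3.23281

3.23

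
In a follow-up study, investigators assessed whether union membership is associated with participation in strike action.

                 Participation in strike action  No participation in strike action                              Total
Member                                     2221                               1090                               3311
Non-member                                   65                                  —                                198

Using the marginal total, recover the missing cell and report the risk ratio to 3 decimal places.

2.043

The missing cell is in the unexposed row: 198 − 65 = 133.
So a = 2221, b = 1090, c = 65, d = 133.
RR = [a/(a+b)] / [c/(c+d)] = (2221/3311) / (65/198) = 0.67079/0.32828 = 2.04334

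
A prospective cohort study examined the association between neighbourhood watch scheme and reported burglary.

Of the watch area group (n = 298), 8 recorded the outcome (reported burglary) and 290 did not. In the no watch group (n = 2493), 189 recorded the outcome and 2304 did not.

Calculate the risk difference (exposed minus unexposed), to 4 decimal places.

From the description: a = 8, b = 290, c = 189, d = 2304.
Risk in exposed = 8/298 = 0.026846; risk in unexposed = 189/2493 = 0.075812.
Risk difference = 0.026846 − 0.075812 = -0.048967

-0.0490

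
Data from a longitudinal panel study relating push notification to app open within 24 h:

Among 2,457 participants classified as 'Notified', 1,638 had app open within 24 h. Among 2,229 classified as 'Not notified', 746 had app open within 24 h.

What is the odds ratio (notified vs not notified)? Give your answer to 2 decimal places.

3.98

From the description: a = 1638, b = 819, c = 746, d = 1483.
OR = (a·d)/(b·c) = (1638 × 1483) / (819 × 746) = 2429154 / 610974 = 3.97587
The odds of app open within 24 h are about 3.98 times as high in the notified group.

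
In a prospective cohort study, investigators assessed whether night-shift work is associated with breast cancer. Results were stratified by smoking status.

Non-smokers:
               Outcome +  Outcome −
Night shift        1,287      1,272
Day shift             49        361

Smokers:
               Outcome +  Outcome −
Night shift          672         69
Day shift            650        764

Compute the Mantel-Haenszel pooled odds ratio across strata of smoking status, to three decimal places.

OR_MH = Σ(aᵢdᵢ/nᵢ) / Σ(bᵢcᵢ/nᵢ), where nᵢ is the stratum total.
Stratum 1 (Non-smokers): n = 2969; a·d/n = 1287·361/2969 = 156.4860; b·c/n = 1272·49/2969 = 20.9929
Stratum 2 (Smokers): n = 2155; a·d/n = 672·764/2155 = 238.2404; b·c/n = 69·650/2155 = 20.8121
OR_MH = (156.4860 + 238.2404) / (20.9929 + 20.8121) = 394.7264 / 41.8050 = 9.44209

9.442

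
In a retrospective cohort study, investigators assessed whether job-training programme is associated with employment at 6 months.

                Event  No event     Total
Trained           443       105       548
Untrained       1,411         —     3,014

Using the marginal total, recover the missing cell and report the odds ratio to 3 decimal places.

The missing cell is in the unexposed row: 3014 − 1411 = 1603.
So a = 443, b = 105, c = 1411, d = 1603.
OR = (a·d)/(b·c) = (443 × 1603) / (105 × 1411) = 710129 / 148155 = 4.79315

4.793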